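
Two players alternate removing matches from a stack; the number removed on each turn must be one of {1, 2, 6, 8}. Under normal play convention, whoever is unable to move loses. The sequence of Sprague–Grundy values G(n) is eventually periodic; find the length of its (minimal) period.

G(0) = 0
G(1) = mex{0} = 1
G(2) = mex{1,0} = 2
G(3) = mex{2,1} = 0
G(4) = mex{0,2} = 1
G(5) = mex{1,0} = 2
G(6) = mex{2,1,0} = 3
G(7) = mex{3,2,1} = 0
G(8) = mex{0,3,2,0} = 1
G(9) = mex{1,0,0,1} = 2
G(10) = mex{2,1,1,2} = 0
G(11) = mex{0,2,2,0} = 1
G(12) = mex{1,0,3,1} = 2
G(13) = mex{2,1,0,2} = 3
G(14) = mex{3,2,1,3} = 0
G(15) = mex{0,3,2,0} = 1
G(16) = mex{1,0,0,1} = 2
G(n+7) = G(n) holds for n = 0,…,7 (a full window of length max(S) = 8), so the sequence is purely periodic with period 7.

7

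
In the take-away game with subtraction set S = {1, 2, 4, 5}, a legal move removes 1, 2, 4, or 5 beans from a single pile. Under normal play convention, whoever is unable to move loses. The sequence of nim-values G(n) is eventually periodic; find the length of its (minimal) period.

3

n :  0  1  2  3  4  5  6  7  8  9 10 11 12 13 14
G :  0  1  2  0  1  2  0  1  2  0  1  2  0  1  2
G(n+3) = G(n) holds for n = 0,…,4 (a full window of length max(S) = 5), so the sequence is purely periodic with period 3.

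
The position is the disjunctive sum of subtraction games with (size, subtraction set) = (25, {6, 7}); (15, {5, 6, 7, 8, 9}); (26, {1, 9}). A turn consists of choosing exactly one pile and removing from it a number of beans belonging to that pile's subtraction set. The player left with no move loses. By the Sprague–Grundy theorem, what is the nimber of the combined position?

2

Pile A, S = {6, 7}:
G(0) = 0
G(1) = mex{} = 0
G(2) = mex{} = 0
G(3) = mex{} = 0
G(4) = mex{} = 0
G(5) = mex{} = 0
G(6) = mex{0} = 1
G(7) = mex{0,0} = 1
G(8) = mex{0,0} = 1
G(9) = mex{0,0} = 1
G(10) = mex{0,0} = 1
G(11) = mex{0,0} = 1
G(12) = mex{1,0} = 2
G(13) = mex{1,1} = 0
G(14) = mex{1,1} = 0
G(15) = mex{1,1} = 0
G(16) = mex{1,1} = 0
G(17) = mex{1,1} = 0
G(18) = mex{2,1} = 0
G(19) = mex{0,2} = 1
G(20) = mex{0,0} = 1
G(21) = mex{0,0} = 1
G(22) = mex{0,0} = 1
G(23) = mex{0,0} = 1
G(24) = mex{0,0} = 1
G(25) = mex{1,0} = 2
G_A(25) = 2.
Pile B, S = {5, 6, 7, 8, 9}:
G(0) = 0
G(1) = mex{} = 0
G(2) = mex{} = 0
G(3) = mex{} = 0
G(4) = mex{} = 0
G(5) = mex{0} = 1
G(6) = mex{0,0} = 1
G(7) = mex{0,0,0} = 1
G(8) = mex{0,0,0,0} = 1
G(9) = mex{0,0,0,0,0} = 1
G(10) = mex{1,0,0,0,0} = 2
G(11) = mex{1,1,0,0,0} = 2
G(12) = mex{1,1,1,0,0} = 2
G(13) = mex{1,1,1,1,0} = 2
G(14) = mex{1,1,1,1,1} = 0
G(15) = mex{2,1,1,1,1} = 0
G_B(15) = 0.
Pile C, S = {1, 9}:
n :  0  1  2  3  4  5  6  7  8  9 10 11 12 13 14 15 16 17 18 19 20 21 22 23 24 25 26
G :  0  1  0  1  0  1  0  1  0  1  0  1  0  1  0  1  0  1  0  1  0  1  0  1  0  1  0
G_C(26) = 0.
Combined Grundy value = 2 ⊕ 0 ⊕ 0 = 2.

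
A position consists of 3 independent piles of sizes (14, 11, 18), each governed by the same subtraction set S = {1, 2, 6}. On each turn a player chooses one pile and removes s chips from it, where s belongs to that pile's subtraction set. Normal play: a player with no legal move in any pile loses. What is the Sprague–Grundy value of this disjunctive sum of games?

0

All piles use S = {1, 2, 6}:
G(0) = 0
G(1) = mex{0} = 1
G(2) = mex{1,0} = 2
G(3) = mex{2,1} = 0
G(4) = mex{0,2} = 1
G(5) = mex{1,0} = 2
G(6) = mex{2,1,0} = 3
G(7) = mex{3,2,1} = 0
G(8) = mex{0,3,2} = 1
G(9) = mex{1,0,0} = 2
G(10) = mex{2,1,1} = 0
G(11) = mex{0,2,2} = 1
G(12) = mex{1,0,3} = 2
G(13) = mex{2,1,0} = 3
G(14) = mex{3,2,1} = 0
G(15) = mex{0,3,2} = 1
G(16) = mex{1,0,0} = 2
G(17) = mex{2,1,1} = 0
G(18) = mex{0,2,2} = 1
Pile A: G(14) = 0.
Pile B: G(11) = 1.
Pile C: G(18) = 1.
Combined Grundy value = 0 ⊕ 1 ⊕ 1 = 0.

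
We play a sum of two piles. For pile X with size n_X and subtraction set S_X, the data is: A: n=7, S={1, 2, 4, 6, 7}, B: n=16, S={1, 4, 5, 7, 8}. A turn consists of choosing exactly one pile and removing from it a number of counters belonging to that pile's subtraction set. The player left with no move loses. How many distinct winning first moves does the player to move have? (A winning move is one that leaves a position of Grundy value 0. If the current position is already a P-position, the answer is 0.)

2

Pile A, S = {1, 2, 4, 6, 7}:
n : 0 1 2 3 4 5 6 7
G : 0 1 2 0 1 2 3 4
G_A(7) = 4.
Pile B, S = {1, 4, 5, 7, 8}:
n :  0  1  2  3  4  5  6  7  8  9 10 11 12 13 14 15 16
G :  0  1  0  1  2  3  2  3  4  5  4  0  1  0  1  2  3
G_B(16) = 3.
Combined Grundy value = 4 ⊕ 3 = 7.
A winning move leaves total XOR = 0, i.e. changes one component's Grundy value g to g ⊕ X where X is the current total.
Pile A: need g' = 4⊕7 = 3. Options: 7−1→G=3, 7−2→G=2, 7−4→G=0, 7−6→G=1, 7−7→G=0. Hits: 1.
Pile B: need g' = 3⊕7 = 4. Options: 16−1→G=2, 16−4→G=1, 16−5→G=0, 16−7→G=5, 16−8→G=4. Hits: 1.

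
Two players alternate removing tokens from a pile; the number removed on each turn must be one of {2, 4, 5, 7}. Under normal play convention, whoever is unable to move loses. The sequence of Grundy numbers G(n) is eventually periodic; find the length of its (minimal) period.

n :  0  1  2  3  4  5  6  7  8  9 10 11 12 13 14 15 16 17 18 19
G :  0  0  1  1  2  2  3  3  4  0  0  1  1  2  2  3  3  4  0  0
G(n+9) = G(n) holds for n = 0,…,6 (a full window of length max(S) = 7), so the sequence is purely periodic with period 9.

9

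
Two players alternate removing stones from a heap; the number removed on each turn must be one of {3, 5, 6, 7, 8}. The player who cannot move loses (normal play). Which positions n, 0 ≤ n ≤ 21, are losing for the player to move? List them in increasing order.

n :  0  1  2  3  4  5  6  7  8  9 10 11 12 13 14 15 16 17 18 19 20 21
G :  0  0  0  1  1  1  2  2  2  3  3  0  0  0  1  1  1  2  2  2  3  3
P-positions are exactly the n with G(n) = 0.

0, 1, 2, 11, 12, 13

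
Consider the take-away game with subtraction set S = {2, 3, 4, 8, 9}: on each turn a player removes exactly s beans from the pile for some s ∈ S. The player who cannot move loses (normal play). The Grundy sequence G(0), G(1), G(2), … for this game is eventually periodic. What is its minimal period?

6

G(0) = 0
G(1) = mex{} = 0
G(2) = mex{0} = 1
G(3) = mex{0,0} = 1
G(4) = mex{1,0,0} = 2
G(5) = mex{1,1,0} = 2
G(6) = mex{2,1,1} = 0
G(7) = mex{2,2,1} = 0
G(8) = mex{0,2,2,0} = 1
G(9) = mex{0,0,2,0,0} = 1
G(10) = mex{1,0,0,1,0} = 2
G(11) = mex{1,1,0,1,1} = 2
G(12) = mex{2,1,1,2,1} = 0
G(13) = mex{2,2,1,2,2} = 0
G(14) = mex{0,2,2,0,2} = 1
G(15) = mex{0,0,2,0,0} = 1
G(16) = mex{1,0,0,1,0} = 2
G(n+6) = G(n) holds for n = 0,…,8 (a full window of length max(S) = 9), so the sequence is purely periodic with period 6.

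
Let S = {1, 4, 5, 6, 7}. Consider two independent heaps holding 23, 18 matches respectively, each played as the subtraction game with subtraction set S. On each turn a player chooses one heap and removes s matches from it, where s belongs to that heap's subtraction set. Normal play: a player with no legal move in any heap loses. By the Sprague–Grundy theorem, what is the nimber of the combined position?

All heaps use S = {1, 4, 5, 6, 7}:
G(0) = 0
G(1) = mex{0} = 1
G(2) = mex{1} = 0
G(3) = mex{0} = 1
G(4) = mex{1,0} = 2
G(5) = mex{2,1,0} = 3
G(6) = mex{3,0,1,0} = 2
G(7) = mex{2,1,0,1,0} = 3
G(8) = mex{3,2,1,0,1} = 4
G(9) = mex{4,3,2,1,0} = 5
G(10) = mex{5,2,3,2,1} = 0
G(11) = mex{0,3,2,3,2} = 1
G(12) = mex{1,4,3,2,3} = 0
G(13) = mex{0,5,4,3,2} = 1
G(14) = mex{1,0,5,4,3} = 2
G(15) = mex{2,1,0,5,4} = 3
G(16) = mex{3,0,1,0,5} = 2
G(17) = mex{2,1,0,1,0} = 3
G(18) = mex{3,2,1,0,1} = 4
G(19) = mex{4,3,2,1,0} = 5
G(20) = mex{5,2,3,2,1} = 0
G(21) = mex{0,3,2,3,2} = 1
G(22) = mex{1,4,3,2,3} = 0
G(23) = mex{0,5,4,3,2} = 1
Heap A: G(23) = 1.
Heap B: G(18) = 4.
Combined Grundy value = 1 ⊕ 4 = 5.

5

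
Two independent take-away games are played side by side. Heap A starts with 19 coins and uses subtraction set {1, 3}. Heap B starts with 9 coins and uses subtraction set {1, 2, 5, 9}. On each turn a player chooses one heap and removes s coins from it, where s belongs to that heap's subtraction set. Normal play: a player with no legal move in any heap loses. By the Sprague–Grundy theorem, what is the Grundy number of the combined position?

2

Heap A, S = {1, 3}:
G(0) = 0
G(1) = mex{0} = 1
G(2) = mex{1} = 0
G(3) = mex{0,0} = 1
G(4) = mex{1,1} = 0
G(5) = mex{0,0} = 1
G(6) = mex{1,1} = 0
G(7) = mex{0,0} = 1
G(8) = mex{1,1} = 0
G(9) = mex{0,0} = 1
G(10) = mex{1,1} = 0
G(11) = mex{0,0} = 1
G(12) = mex{1,1} = 0
G(13) = mex{0,0} = 1
G(14) = mex{1,1} = 0
G(15) = mex{0,0} = 1
G(16) = mex{1,1} = 0
G(17) = mex{0,0} = 1
G(18) = mex{1,1} = 0
G(19) = mex{0,0} = 1
G_A(19) = 1.
Heap B, S = {1, 2, 5, 9}:
n : 0 1 2 3 4 5 6 7 8 9
G : 0 1 2 0 1 2 0 1 2 3
G_B(9) = 3.
Combined Grundy value = 1 ⊕ 3 = 2.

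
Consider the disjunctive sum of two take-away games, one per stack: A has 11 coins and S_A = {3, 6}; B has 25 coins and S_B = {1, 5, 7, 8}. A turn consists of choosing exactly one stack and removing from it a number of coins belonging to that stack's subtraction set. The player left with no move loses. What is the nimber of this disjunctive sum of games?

Stack A, S = {3, 6}:
n :  0  1  2  3  4  5  6  7  8  9 10 11
G :  0  0  0  1  1  1  2  2  2  0  0  0
G_A(11) = 0.
Stack B, S = {1, 5, 7, 8}:
G(0) = 0
G(1) = mex{0} = 1
G(2) = mex{1} = 0
G(3) = mex{0} = 1
G(4) = mex{1} = 0
G(5) = mex{0,0} = 1
G(6) = mex{1,1} = 0
G(7) = mex{0,0,0} = 1
G(8) = mex{1,1,1,0} = 2
G(9) = mex{2,0,0,1} = 3
G(10) = mex{3,1,1,0} = 2
G(11) = mex{2,0,0,1} = 3
G(12) = mex{3,1,1,0} = 2
G(13) = mex{2,2,0,1} = 3
G(14) = mex{3,3,1,0} = 2
G(15) = mex{2,2,2,1} = 0
G(16) = mex{0,3,3,2} = 1
G(17) = mex{1,2,2,3} = 0
G(18) = mex{0,3,3,2} = 1
G(19) = mex{1,2,2,3} = 0
G(20) = mex{0,0,3,2} = 1
G(21) = mex{1,1,2,3} = 0
G(22) = mex{0,0,0,2} = 1
G(23) = mex{1,1,1,0} = 2
G(24) = mex{2,0,0,1} = 3
G(25) = mex{3,1,1,0} = 2
G_B(25) = 2.
Combined Grundy value = 0 ⊕ 2 = 2.

2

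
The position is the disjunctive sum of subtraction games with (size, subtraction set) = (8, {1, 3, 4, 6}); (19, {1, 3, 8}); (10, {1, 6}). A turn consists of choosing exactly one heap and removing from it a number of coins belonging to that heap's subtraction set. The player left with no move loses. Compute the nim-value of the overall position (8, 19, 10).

Heap A, S = {1, 3, 4, 6}:
G(0) = 0
G(1) = mex{0} = 1
G(2) = mex{1} = 0
G(3) = mex{0,0} = 1
G(4) = mex{1,1,0} = 2
G(5) = mex{2,0,1} = 3
G(6) = mex{3,1,0,0} = 2
G(7) = mex{2,2,1,1} = 0
G(8) = mex{0,3,2,0} = 1
G_A(8) = 1.
Heap B, S = {1, 3, 8}:
G(0) = 0
G(1) = mex{0} = 1
G(2) = mex{1} = 0
G(3) = mex{0,0} = 1
G(4) = mex{1,1} = 0
G(5) = mex{0,0} = 1
G(6) = mex{1,1} = 0
G(7) = mex{0,0} = 1
G(8) = mex{1,1,0} = 2
G(9) = mex{2,0,1} = 3
G(10) = mex{3,1,0} = 2
G(11) = mex{2,2,1} = 0
G(12) = mex{0,3,0} = 1
G(13) = mex{1,2,1} = 0
G(14) = mex{0,0,0} = 1
G(15) = mex{1,1,1} = 0
G(16) = mex{0,0,2} = 1
G(17) = mex{1,1,3} = 0
G(18) = mex{0,0,2} = 1
G(19) = mex{1,1,0} = 2
G_B(19) = 2.
Heap C, S = {1, 6}:
G(0) = 0
G(1) = mex{0} = 1
G(2) = mex{1} = 0
G(3) = mex{0} = 1
G(4) = mex{1} = 0
G(5) = mex{0} = 1
G(6) = mex{1,0} = 2
G(7) = mex{2,1} = 0
G(8) = mex{0,0} = 1
G(9) = mex{1,1} = 0
G(10) = mex{0,0} = 1
G_C(10) = 1.
Combined Grundy value = 1 ⊕ 2 ⊕ 1 = 2.

2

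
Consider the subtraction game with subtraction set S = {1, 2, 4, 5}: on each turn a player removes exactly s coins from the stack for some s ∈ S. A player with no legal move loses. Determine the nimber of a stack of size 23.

2

n :  0  1  2  3  4  5  6  7  8  9 10 11 12 13 14 15 16 17 18 19 20 21 22 23
G :  0  1  2  0  1  2  0  1  2  0  1  2  0  1  2  0  1  2  0  1  2  0  1  2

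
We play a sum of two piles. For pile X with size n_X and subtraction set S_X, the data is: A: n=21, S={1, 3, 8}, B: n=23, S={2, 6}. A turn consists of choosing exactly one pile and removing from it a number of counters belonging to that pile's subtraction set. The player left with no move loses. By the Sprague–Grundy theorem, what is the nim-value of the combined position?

Pile A, S = {1, 3, 8}:
G(0) = 0
G(1) = mex{0} = 1
G(2) = mex{1} = 0
G(3) = mex{0,0} = 1
G(4) = mex{1,1} = 0
G(5) = mex{0,0} = 1
G(6) = mex{1,1} = 0
G(7) = mex{0,0} = 1
G(8) = mex{1,1,0} = 2
G(9) = mex{2,0,1} = 3
G(10) = mex{3,1,0} = 2
G(11) = mex{2,2,1} = 0
G(12) = mex{0,3,0} = 1
G(13) = mex{1,2,1} = 0
G(14) = mex{0,0,0} = 1
G(15) = mex{1,1,1} = 0
G(16) = mex{0,0,2} = 1
G(17) = mex{1,1,3} = 0
G(18) = mex{0,0,2} = 1
G(19) = mex{1,1,0} = 2
G(20) = mex{2,0,1} = 3
G(21) = mex{3,1,0} = 2
G_A(21) = 2.
Pile B, S = {2, 6}:
G(0) = 0
G(1) = mex{} = 0
G(2) = mex{0} = 1
G(3) = mex{0} = 1
G(4) = mex{1} = 0
G(5) = mex{1} = 0
G(6) = mex{0,0} = 1
G(7) = mex{0,0} = 1
G(8) = mex{1,1} = 0
G(9) = mex{1,1} = 0
G(10) = mex{0,0} = 1
G(11) = mex{0,0} = 1
G(12) = mex{1,1} = 0
G(13) = mex{1,1} = 0
G(14) = mex{0,0} = 1
G(15) = mex{0,0} = 1
G(16) = mex{1,1} = 0
G(17) = mex{1,1} = 0
G(18) = mex{0,0} = 1
G(19) = mex{0,0} = 1
G(20) = mex{1,1} = 0
G(21) = mex{1,1} = 0
G(22) = mex{0,0} = 1
G(23) = mex{0,0} = 1
G_B(23) = 1.
Combined Grundy value = 2 ⊕ 1 = 3.

3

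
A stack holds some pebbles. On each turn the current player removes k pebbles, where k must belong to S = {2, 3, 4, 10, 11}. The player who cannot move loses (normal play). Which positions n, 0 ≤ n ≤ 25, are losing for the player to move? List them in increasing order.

G(0) = 0
G(1) = mex{} = 0
G(2) = mex{0} = 1
G(3) = mex{0,0} = 1
G(4) = mex{1,0,0} = 2
G(5) = mex{1,1,0} = 2
G(6) = mex{2,1,1} = 0
G(7) = mex{2,2,1} = 0
G(8) = mex{0,2,2} = 1
G(9) = mex{0,0,2} = 1
G(10) = mex{1,0,0,0} = 2
G(11) = mex{1,1,0,0,0} = 2
G(12) = mex{2,1,1,1,0} = 3
G(13) = mex{2,2,1,1,1} = 0
G(14) = mex{3,2,2,2,1} = 0
G(15) = mex{0,3,2,2,2} = 1
G(16) = mex{0,0,3,0,2} = 1
G(17) = mex{1,0,0,0,0} = 2
G(18) = mex{1,1,0,1,0} = 2
G(19) = mex{2,1,1,1,1} = 0
G(20) = mex{2,2,1,2,1} = 0
G(21) = mex{0,2,2,2,2} = 1
G(22) = mex{0,0,2,3,2} = 1
G(23) = mex{1,0,0,0,3} = 2
G(24) = mex{1,1,0,0,0} = 2
G(25) = mex{2,1,1,1,0} = 3
P-positions are exactly the n with G(n) = 0.

0, 1, 6, 7, 13, 14, 19, 20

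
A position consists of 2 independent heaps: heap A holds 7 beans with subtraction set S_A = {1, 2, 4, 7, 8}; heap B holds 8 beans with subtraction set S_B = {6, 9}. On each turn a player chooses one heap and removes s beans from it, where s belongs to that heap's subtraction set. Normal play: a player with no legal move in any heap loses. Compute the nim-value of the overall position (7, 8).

0

Heap A, S = {1, 2, 4, 7, 8}:
n : 0 1 2 3 4 5 6 7
G : 0 1 2 0 1 2 0 1
G_A(7) = 1.
Heap B, S = {6, 9}:
G(0) = 0
G(1) = mex{} = 0
G(2) = mex{} = 0
G(3) = mex{} = 0
G(4) = mex{} = 0
G(5) = mex{} = 0
G(6) = mex{0} = 1
G(7) = mex{0} = 1
G(8) = mex{0} = 1
G_B(8) = 1.
Combined Grundy value = 1 ⊕ 1 = 0.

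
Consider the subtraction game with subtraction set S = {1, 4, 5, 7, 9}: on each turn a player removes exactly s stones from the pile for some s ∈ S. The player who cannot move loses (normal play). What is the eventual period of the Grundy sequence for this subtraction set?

n :  0  1  2  3  4  5  6  7  8  9 10 11 12 13 14 15 16 17 18
G :  0  1  0  1  2  3  2  3  0  1  0  1  2  3  2  3  0  1  0
G(n+8) = G(n) holds for n = 0,…,8 (a full window of length max(S) = 9), so the sequence is purely periodic with period 8.

8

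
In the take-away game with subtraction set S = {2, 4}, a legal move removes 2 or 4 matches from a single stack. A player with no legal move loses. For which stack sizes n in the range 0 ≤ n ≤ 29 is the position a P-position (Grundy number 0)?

0, 1, 6, 7, 12, 13, 18, 19, 24, 25

G(0) = 0
G(1) = mex{} = 0
G(2) = mex{0} = 1
G(3) = mex{0} = 1
G(4) = mex{1,0} = 2
G(5) = mex{1,0} = 2
G(6) = mex{2,1} = 0
G(7) = mex{2,1} = 0
G(8) = mex{0,2} = 1
G(9) = mex{0,2} = 1
G(10) = mex{1,0} = 2
G(11) = mex{1,0} = 2
G(12) = mex{2,1} = 0
G(13) = mex{2,1} = 0
G(14) = mex{0,2} = 1
G(15) = mex{0,2} = 1
G(16) = mex{1,0} = 2
G(17) = mex{1,0} = 2
G(18) = mex{2,1} = 0
G(19) = mex{2,1} = 0
G(20) = mex{0,2} = 1
G(21) = mex{0,2} = 1
G(22) = mex{1,0} = 2
G(23) = mex{1,0} = 2
G(24) = mex{2,1} = 0
G(25) = mex{2,1} = 0
G(26) = mex{0,2} = 1
G(27) = mex{0,2} = 1
G(28) = mex{1,0} = 2
G(29) = mex{1,0} = 2
P-positions are exactly the n with G(n) = 0.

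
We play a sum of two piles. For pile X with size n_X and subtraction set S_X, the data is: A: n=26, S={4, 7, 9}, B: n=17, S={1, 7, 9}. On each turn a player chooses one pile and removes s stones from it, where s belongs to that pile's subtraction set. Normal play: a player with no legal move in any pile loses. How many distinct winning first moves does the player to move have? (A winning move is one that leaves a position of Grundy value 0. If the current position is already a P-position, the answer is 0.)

Pile A, S = {4, 7, 9}:
G(0) = 0
G(1) = mex{} = 0
G(2) = mex{} = 0
G(3) = mex{} = 0
G(4) = mex{0} = 1
G(5) = mex{0} = 1
G(6) = mex{0} = 1
G(7) = mex{0,0} = 1
G(8) = mex{1,0} = 2
G(9) = mex{1,0,0} = 2
G(10) = mex{1,0,0} = 2
G(11) = mex{1,1,0} = 2
G(12) = mex{2,1,0} = 3
G(13) = mex{2,1,1} = 0
G(14) = mex{2,1,1} = 0
G(15) = mex{2,2,1} = 0
G(16) = mex{3,2,1} = 0
G(17) = mex{0,2,2} = 1
G(18) = mex{0,2,2} = 1
G(19) = mex{0,3,2} = 1
G(20) = mex{0,0,2} = 1
G(21) = mex{1,0,3} = 2
G(22) = mex{1,0,0} = 2
G(23) = mex{1,0,0} = 2
G(24) = mex{1,1,0} = 2
G(25) = mex{2,1,0} = 3
G(26) = mex{2,1,1} = 0
G_A(26) = 0.
Pile B, S = {1, 7, 9}:
G(0) = 0
G(1) = mex{0} = 1
G(2) = mex{1} = 0
G(3) = mex{0} = 1
G(4) = mex{1} = 0
G(5) = mex{0} = 1
G(6) = mex{1} = 0
G(7) = mex{0,0} = 1
G(8) = mex{1,1} = 0
G(9) = mex{0,0,0} = 1
G(10) = mex{1,1,1} = 0
G(11) = mex{0,0,0} = 1
G(12) = mex{1,1,1} = 0
G(13) = mex{0,0,0} = 1
G(14) = mex{1,1,1} = 0
G(15) = mex{0,0,0} = 1
G(16) = mex{1,1,1} = 0
G(17) = mex{0,0,0} = 1
G_B(17) = 1.
Combined Grundy value = 0 ⊕ 1 = 1.
A winning move leaves total XOR = 0, i.e. changes one component's Grundy value g to g ⊕ X where X is the current total.
Pile A: need g' = 0⊕1 = 1. Options: 26−4→G=2, 26−7→G=1, 26−9→G=1. Hits: 2.
Pile B: need g' = 1⊕1 = 0. Options: 17−1→G=0, 17−7→G=0, 17−9→G=0. Hits: 3.

5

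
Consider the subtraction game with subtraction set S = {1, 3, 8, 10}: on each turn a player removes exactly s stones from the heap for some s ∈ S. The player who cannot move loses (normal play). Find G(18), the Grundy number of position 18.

1

G(0) = 0
G(1) = mex{0} = 1
G(2) = mex{1} = 0
G(3) = mex{0,0} = 1
G(4) = mex{1,1} = 0
G(5) = mex{0,0} = 1
G(6) = mex{1,1} = 0
G(7) = mex{0,0} = 1
G(8) = mex{1,1,0} = 2
G(9) = mex{2,0,1} = 3
G(10) = mex{3,1,0,0} = 2
G(11) = mex{2,2,1,1} = 0
G(12) = mex{0,3,0,0} = 1
G(13) = mex{1,2,1,1} = 0
G(14) = mex{0,0,0,0} = 1
G(15) = mex{1,1,1,1} = 0
G(16) = mex{0,0,2,0} = 1
G(17) = mex{1,1,3,1} = 0
G(18) = mex{0,0,2,2} = 1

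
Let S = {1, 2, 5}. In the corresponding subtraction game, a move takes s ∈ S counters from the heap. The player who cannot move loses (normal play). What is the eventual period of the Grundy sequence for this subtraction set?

3

G(0) = 0
G(1) = mex{0} = 1
G(2) = mex{1,0} = 2
G(3) = mex{2,1} = 0
G(4) = mex{0,2} = 1
G(5) = mex{1,0,0} = 2
G(6) = mex{2,1,1} = 0
G(7) = mex{0,2,2} = 1
G(8) = mex{1,0,0} = 2
G(9) = mex{2,1,1} = 0
G(10) = mex{0,2,2} = 1
G(11) = mex{1,0,0} = 2
G(12) = mex{2,1,1} = 0
G(13) = mex{0,2,2} = 1
G(14) = mex{1,0,0} = 2
G(n+3) = G(n) holds for n = 0,…,4 (a full window of length max(S) = 5), so the sequence is purely periodic with period 3.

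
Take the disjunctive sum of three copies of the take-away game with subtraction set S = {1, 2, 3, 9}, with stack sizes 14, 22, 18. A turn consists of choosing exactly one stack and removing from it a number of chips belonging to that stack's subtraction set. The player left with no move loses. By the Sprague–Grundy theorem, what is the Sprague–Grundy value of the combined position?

All stacks use S = {1, 2, 3, 9}:
n :  0  1  2  3  4  5  6  7  8  9 10 11 12 13 14 15 16 17 18 19 20 21 22
G :  0  1  2  3  0  1  2  3  0  1  2  3  0  1  2  3  0  1  2  3  0  1  2
Stack A: G(14) = 2.
Stack B: G(22) = 2.
Stack C: G(18) = 2.
Combined Grundy value = 2 ⊕ 2 ⊕ 2 = 2.

2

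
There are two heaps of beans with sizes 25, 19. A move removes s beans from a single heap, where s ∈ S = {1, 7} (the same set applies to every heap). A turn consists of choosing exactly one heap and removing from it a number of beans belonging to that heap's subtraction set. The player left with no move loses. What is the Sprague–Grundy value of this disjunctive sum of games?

0

All heaps use S = {1, 7}:
G(0) = 0
G(1) = mex{0} = 1
G(2) = mex{1} = 0
G(3) = mex{0} = 1
G(4) = mex{1} = 0
G(5) = mex{0} = 1
G(6) = mex{1} = 0
G(7) = mex{0,0} = 1
G(8) = mex{1,1} = 0
G(9) = mex{0,0} = 1
G(10) = mex{1,1} = 0
G(11) = mex{0,0} = 1
G(12) = mex{1,1} = 0
G(13) = mex{0,0} = 1
G(14) = mex{1,1} = 0
G(15) = mex{0,0} = 1
G(16) = mex{1,1} = 0
G(17) = mex{0,0} = 1
G(18) = mex{1,1} = 0
G(19) = mex{0,0} = 1
G(20) = mex{1,1} = 0
G(21) = mex{0,0} = 1
G(22) = mex{1,1} = 0
G(23) = mex{0,0} = 1
G(24) = mex{1,1} = 0
G(25) = mex{0,0} = 1
Heap A: G(25) = 1.
Heap B: G(19) = 1.
Combined Grundy value = 1 ⊕ 1 = 0.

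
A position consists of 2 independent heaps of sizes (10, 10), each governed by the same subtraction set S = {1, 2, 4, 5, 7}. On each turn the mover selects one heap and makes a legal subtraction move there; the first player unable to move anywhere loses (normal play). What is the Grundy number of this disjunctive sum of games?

0

All heaps use S = {1, 2, 4, 5, 7}:
n :  0  1  2  3  4  5  6  7  8  9 10
G :  0  1  2  0  1  2  0  1  2  0  1
Heap A: G(10) = 1.
Heap B: G(10) = 1.
Combined Grundy value = 1 ⊕ 1 = 0.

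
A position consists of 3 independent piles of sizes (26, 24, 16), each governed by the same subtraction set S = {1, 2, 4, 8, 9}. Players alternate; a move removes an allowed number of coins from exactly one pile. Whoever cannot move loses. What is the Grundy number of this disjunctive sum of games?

All piles use S = {1, 2, 4, 8, 9}:
n :  0  1  2  3  4  5  6  7  8  9 10 11 12 13 14 15 16 17 18 19 20 21 22 23 24 25 26
G :  0  1  2  0  1  2  0  1  2  3  4  5  3  0  1  2  0  1  2  0  1  2  3  4  5  3  0
Pile A: G(26) = 0.
Pile B: G(24) = 5.
Pile C: G(16) = 0.
Combined Grundy value = 0 ⊕ 5 ⊕ 0 = 5.

5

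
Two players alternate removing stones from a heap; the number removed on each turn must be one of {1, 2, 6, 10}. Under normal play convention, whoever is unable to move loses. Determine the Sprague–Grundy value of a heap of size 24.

G(0) = 0
G(1) = mex{0} = 1
G(2) = mex{1,0} = 2
G(3) = mex{2,1} = 0
G(4) = mex{0,2} = 1
G(5) = mex{1,0} = 2
G(6) = mex{2,1,0} = 3
G(7) = mex{3,2,1} = 0
G(8) = mex{0,3,2} = 1
G(9) = mex{1,0,0} = 2
G(10) = mex{2,1,1,0} = 3
G(11) = mex{3,2,2,1} = 0
G(12) = mex{0,3,3,2} = 1
G(13) = mex{1,0,0,0} = 2
G(14) = mex{2,1,1,1} = 0
G(15) = mex{0,2,2,2} = 1
G(16) = mex{1,0,3,3} = 2
G(17) = mex{2,1,0,0} = 3
G(18) = mex{3,2,1,1} = 0
G(19) = mex{0,3,2,2} = 1
G(20) = mex{1,0,0,3} = 2
G(21) = mex{2,1,1,0} = 3
G(22) = mex{3,2,2,1} = 0
G(23) = mex{0,3,3,2} = 1
G(24) = mex{1,0,0,0} = 2

2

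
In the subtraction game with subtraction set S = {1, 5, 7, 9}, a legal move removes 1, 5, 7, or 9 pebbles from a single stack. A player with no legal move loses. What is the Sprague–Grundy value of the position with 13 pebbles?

G(0) = 0
G(1) = mex{0} = 1
G(2) = mex{1} = 0
G(3) = mex{0} = 1
G(4) = mex{1} = 0
G(5) = mex{0,0} = 1
G(6) = mex{1,1} = 0
G(7) = mex{0,0,0} = 1
G(8) = mex{1,1,1} = 0
G(9) = mex{0,0,0,0} = 1
G(10) = mex{1,1,1,1} = 0
G(11) = mex{0,0,0,0} = 1
G(12) = mex{1,1,1,1} = 0
G(13) = mex{0,0,0,0} = 1

1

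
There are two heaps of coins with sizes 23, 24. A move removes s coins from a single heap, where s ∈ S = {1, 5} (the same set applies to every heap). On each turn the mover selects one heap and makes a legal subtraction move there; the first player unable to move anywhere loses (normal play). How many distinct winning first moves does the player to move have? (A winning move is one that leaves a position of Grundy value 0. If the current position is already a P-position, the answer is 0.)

4

All heaps use S = {1, 5}:
n :  0  1  2  3  4  5  6  7  8  9 10 11 12 13 14 15 16 17 18 19 20 21 22 23 24
G :  0  1  0  1  0  1  0  1  0  1  0  1  0  1  0  1  0  1  0  1  0  1  0  1  0
Heap A: G(23) = 1.
Heap B: G(24) = 0.
Combined Grundy value = 1 ⊕ 0 = 1.
A winning move leaves total XOR = 0, i.e. changes one component's Grundy value g to g ⊕ X where X is the current total.
Heap A: need g' = 1⊕1 = 0. Options: 23−1→G=0, 23−5→G=0. Hits: 2.
Heap B: need g' = 0⊕1 = 1. Options: 24−1→G=1, 24−5→G=1. Hits: 2.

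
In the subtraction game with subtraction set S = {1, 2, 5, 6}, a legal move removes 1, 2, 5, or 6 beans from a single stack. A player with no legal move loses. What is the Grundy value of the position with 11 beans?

1

G(0) = 0
G(1) = mex{0} = 1
G(2) = mex{1,0} = 2
G(3) = mex{2,1} = 0
G(4) = mex{0,2} = 1
G(5) = mex{1,0,0} = 2
G(6) = mex{2,1,1,0} = 3
G(7) = mex{3,2,2,1} = 0
G(8) = mex{0,3,0,2} = 1
G(9) = mex{1,0,1,0} = 2
G(10) = mex{2,1,2,1} = 0
G(11) = mex{0,2,3,2} = 1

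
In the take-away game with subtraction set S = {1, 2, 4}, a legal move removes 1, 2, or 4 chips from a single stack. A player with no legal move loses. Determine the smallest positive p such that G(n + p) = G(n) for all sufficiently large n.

3

n :  0  1  2  3  4  5  6  7  8  9 10 11 12 13 14
G :  0  1  2  0  1  2  0  1  2  0  1  2  0  1  2
G(n+3) = G(n) holds for n = 0,…,3 (a full window of length max(S) = 4), so the sequence is purely periodic with period 3.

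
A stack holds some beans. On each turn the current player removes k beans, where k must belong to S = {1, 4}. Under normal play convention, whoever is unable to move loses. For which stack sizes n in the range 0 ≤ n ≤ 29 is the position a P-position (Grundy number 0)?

0, 2, 5, 7, 10, 12, 15, 17, 20, 22, 25, 27

n :  0  1  2  3  4  5  6  7  8  9 10 11 12 13 14 15 16 17 18 19 20 21 22 23 24 25 26 27 28 29
G :  0  1  0  1  2  0  1  0  1  2  0  1  0  1  2  0  1  0  1  2  0  1  0  1  2  0  1  0  1  2
P-positions are exactly the n with G(n) = 0.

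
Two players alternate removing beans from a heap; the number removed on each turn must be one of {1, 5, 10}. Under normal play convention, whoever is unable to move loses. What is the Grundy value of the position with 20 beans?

1

G(0) = 0
G(1) = mex{0} = 1
G(2) = mex{1} = 0
G(3) = mex{0} = 1
G(4) = mex{1} = 0
G(5) = mex{0,0} = 1
G(6) = mex{1,1} = 0
G(7) = mex{0,0} = 1
G(8) = mex{1,1} = 0
G(9) = mex{0,0} = 1
G(10) = mex{1,1,0} = 2
G(11) = mex{2,0,1} = 3
G(12) = mex{3,1,0} = 2
G(13) = mex{2,0,1} = 3
G(14) = mex{3,1,0} = 2
G(15) = mex{2,2,1} = 0
G(16) = mex{0,3,0} = 1
G(17) = mex{1,2,1} = 0
G(18) = mex{0,3,0} = 1
G(19) = mex{1,2,1} = 0
G(20) = mex{0,0,2} = 1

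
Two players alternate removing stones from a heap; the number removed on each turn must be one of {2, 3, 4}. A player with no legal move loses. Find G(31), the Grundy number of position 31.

n :  0  1  2  3  4  5  6  7  8  9 10 11 12 13 14 15 16 17 18 19 20 21 22 23 24 25 26 27 28 29 30 31
G :  0  0  1  1  2  2  0  0  1  1  2  2  0  0  1  1  2  2  0  0  1  1  2  2  0  0  1  1  2  2  0  0

0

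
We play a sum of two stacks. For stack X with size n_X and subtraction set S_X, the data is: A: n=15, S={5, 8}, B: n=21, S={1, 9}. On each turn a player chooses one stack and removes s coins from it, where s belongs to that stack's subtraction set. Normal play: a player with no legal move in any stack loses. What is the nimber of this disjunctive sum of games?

1

Stack A, S = {5, 8}:
G(0) = 0
G(1) = mex{} = 0
G(2) = mex{} = 0
G(3) = mex{} = 0
G(4) = mex{} = 0
G(5) = mex{0} = 1
G(6) = mex{0} = 1
G(7) = mex{0} = 1
G(8) = mex{0,0} = 1
G(9) = mex{0,0} = 1
G(10) = mex{1,0} = 2
G(11) = mex{1,0} = 2
G(12) = mex{1,0} = 2
G(13) = mex{1,1} = 0
G(14) = mex{1,1} = 0
G(15) = mex{2,1} = 0
G_A(15) = 0.
Stack B, S = {1, 9}:
G(0) = 0
G(1) = mex{0} = 1
G(2) = mex{1} = 0
G(3) = mex{0} = 1
G(4) = mex{1} = 0
G(5) = mex{0} = 1
G(6) = mex{1} = 0
G(7) = mex{0} = 1
G(8) = mex{1} = 0
G(9) = mex{0,0} = 1
G(10) = mex{1,1} = 0
G(11) = mex{0,0} = 1
G(12) = mex{1,1} = 0
G(13) = mex{0,0} = 1
G(14) = mex{1,1} = 0
G(15) = mex{0,0} = 1
G(16) = mex{1,1} = 0
G(17) = mex{0,0} = 1
G(18) = mex{1,1} = 0
G(19) = mex{0,0} = 1
G(20) = mex{1,1} = 0
G(21) = mex{0,0} = 1
G_B(21) = 1.
Combined Grundy value = 0 ⊕ 1 = 1.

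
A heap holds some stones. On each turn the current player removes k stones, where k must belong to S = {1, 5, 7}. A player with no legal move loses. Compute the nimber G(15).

G(0) = 0
G(1) = mex{0} = 1
G(2) = mex{1} = 0
G(3) = mex{0} = 1
G(4) = mex{1} = 0
G(5) = mex{0,0} = 1
G(6) = mex{1,1} = 0
G(7) = mex{0,0,0} = 1
G(8) = mex{1,1,1} = 0
G(9) = mex{0,0,0} = 1
G(10) = mex{1,1,1} = 0
G(11) = mex{0,0,0} = 1
G(12) = mex{1,1,1} = 0
G(13) = mex{0,0,0} = 1
G(14) = mex{1,1,1} = 0
G(15) = mex{0,0,0} = 1

1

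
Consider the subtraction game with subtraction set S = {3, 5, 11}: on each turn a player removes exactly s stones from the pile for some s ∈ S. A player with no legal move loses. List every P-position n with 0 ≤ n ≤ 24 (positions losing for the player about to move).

0, 1, 2, 8, 9, 10, 16, 17, 18, 24

n :  0  1  2  3  4  5  6  7  8  9 10 11 12 13 14 15 16 17 18 19 20 21 22 23 24
G :  0  0  0  1  1  1  2  2  0  0  0  1  1  1  2  2  0  0  0  1  1  1  2  2  0
P-positions are exactly the n with G(n) = 0.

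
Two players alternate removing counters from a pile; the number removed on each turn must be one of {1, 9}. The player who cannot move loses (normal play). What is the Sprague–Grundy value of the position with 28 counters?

0

n :  0  1  2  3  4  5  6  7  8  9 10 11 12 13 14 15 16 17 18 19 20 21 22 23 24 25 26 27 28
G :  0  1  0  1  0  1  0  1  0  1  0  1  0  1  0  1  0  1  0  1  0  1  0  1  0  1  0  1  0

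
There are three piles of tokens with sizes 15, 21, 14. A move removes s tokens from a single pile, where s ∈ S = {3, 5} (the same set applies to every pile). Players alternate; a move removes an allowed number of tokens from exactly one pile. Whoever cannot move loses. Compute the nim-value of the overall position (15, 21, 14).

All piles use S = {3, 5}:
n :  0  1  2  3  4  5  6  7  8  9 10 11 12 13 14 15 16 17 18 19 20 21
G :  0  0  0  1  1  1  2  2  0  0  0  1  1  1  2  2  0  0  0  1  1  1
Pile A: G(15) = 2.
Pile B: G(21) = 1.
Pile C: G(14) = 2.
Combined Grundy value = 2 ⊕ 1 ⊕ 2 = 1.

1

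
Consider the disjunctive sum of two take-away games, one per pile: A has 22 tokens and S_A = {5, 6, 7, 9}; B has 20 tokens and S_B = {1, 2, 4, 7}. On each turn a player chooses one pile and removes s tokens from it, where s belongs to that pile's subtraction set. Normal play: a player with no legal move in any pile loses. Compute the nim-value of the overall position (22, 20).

3

Pile A, S = {5, 6, 7, 9}:
G(0) = 0
G(1) = mex{} = 0
G(2) = mex{} = 0
G(3) = mex{} = 0
G(4) = mex{} = 0
G(5) = mex{0} = 1
G(6) = mex{0,0} = 1
G(7) = mex{0,0,0} = 1
G(8) = mex{0,0,0} = 1
G(9) = mex{0,0,0,0} = 1
G(10) = mex{1,0,0,0} = 2
G(11) = mex{1,1,0,0} = 2
G(12) = mex{1,1,1,0} = 2
G(13) = mex{1,1,1,0} = 2
G(14) = mex{1,1,1,1} = 0
G(15) = mex{2,1,1,1} = 0
G(16) = mex{2,2,1,1} = 0
G(17) = mex{2,2,2,1} = 0
G(18) = mex{2,2,2,1} = 0
G(19) = mex{0,2,2,2} = 1
G(20) = mex{0,0,2,2} = 1
G(21) = mex{0,0,0,2} = 1
G(22) = mex{0,0,0,2} = 1
G_A(22) = 1.
Pile B, S = {1, 2, 4, 7}:
n :  0  1  2  3  4  5  6  7  8  9 10 11 12 13 14 15 16 17 18 19 20
G :  0  1  2  0  1  2  0  1  2  0  1  2  0  1  2  0  1  2  0  1  2
G_B(20) = 2.
Combined Grundy value = 1 ⊕ 2 = 3.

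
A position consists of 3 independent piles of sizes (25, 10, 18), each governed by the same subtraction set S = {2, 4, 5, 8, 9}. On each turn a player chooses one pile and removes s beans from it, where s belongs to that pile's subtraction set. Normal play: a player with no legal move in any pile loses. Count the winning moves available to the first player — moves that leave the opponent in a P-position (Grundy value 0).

All piles use S = {2, 4, 5, 8, 9}:
n :  0  1  2  3  4  5  6  7  8  9 10 11 12 13 14 15 16 17 18 19 20 21 22 23 24 25
G :  0  0  1  1  2  2  3  0  4  1  5  2  3  0  0  1  1  2  2  3  0  4  1  5  2  3
Pile A: G(25) = 3.
Pile B: G(10) = 5.
Pile C: G(18) = 2.
Combined Grundy value = 3 ⊕ 5 ⊕ 2 = 4.
A winning move leaves total XOR = 0, i.e. changes one component's Grundy value g to g ⊕ X where X is the current total.
Pile A: need g' = 3⊕4 = 7. Options: 25−2→G=5, 25−4→G=4, 25−5→G=0, 25−8→G=2, 25−9→G=1. Hits: 0.
Pile B: need g' = 5⊕4 = 1. Options: 10−2→G=4, 10−4→G=3, 10−5→G=2, 10−8→G=1, 10−9→G=0. Hits: 1.
Pile C: need g' = 2⊕4 = 6. Options: 18−2→G=1, 18−4→G=0, 18−5→G=0, 18−8→G=5, 18−9→G=1. Hits: 0.

1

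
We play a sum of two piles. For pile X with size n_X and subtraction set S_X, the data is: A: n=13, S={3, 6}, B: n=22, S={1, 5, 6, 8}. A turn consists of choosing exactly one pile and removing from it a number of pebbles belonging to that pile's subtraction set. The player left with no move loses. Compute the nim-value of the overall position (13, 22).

1

Pile A, S = {3, 6}:
n :  0  1  2  3  4  5  6  7  8  9 10 11 12 13
G :  0  0  0  1  1  1  2  2  2  0  0  0  1  1
G_A(13) = 1.
Pile B, S = {1, 5, 6, 8}:
G(0) = 0
G(1) = mex{0} = 1
G(2) = mex{1} = 0
G(3) = mex{0} = 1
G(4) = mex{1} = 0
G(5) = mex{0,0} = 1
G(6) = mex{1,1,0} = 2
G(7) = mex{2,0,1} = 3
G(8) = mex{3,1,0,0} = 2
G(9) = mex{2,0,1,1} = 3
G(10) = mex{3,1,0,0} = 2
G(11) = mex{2,2,1,1} = 0
G(12) = mex{0,3,2,0} = 1
G(13) = mex{1,2,3,1} = 0
G(14) = mex{0,3,2,2} = 1
G(15) = mex{1,2,3,3} = 0
G(16) = mex{0,0,2,2} = 1
G(17) = mex{1,1,0,3} = 2
G(18) = mex{2,0,1,2} = 3
G(19) = mex{3,1,0,0} = 2
G(20) = mex{2,0,1,1} = 3
G(21) = mex{3,1,0,0} = 2
G(22) = mex{2,2,1,1} = 0
G_B(22) = 0.
Combined Grundy value = 1 ⊕ 0 = 1.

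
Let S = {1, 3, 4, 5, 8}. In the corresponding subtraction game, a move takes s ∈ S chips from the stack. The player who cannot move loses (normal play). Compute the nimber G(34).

G(0) = 0
G(1) = mex{0} = 1
G(2) = mex{1} = 0
G(3) = mex{0,0} = 1
G(4) = mex{1,1,0} = 2
G(5) = mex{2,0,1,0} = 3
G(6) = mex{3,1,0,1} = 2
G(7) = mex{2,2,1,0} = 3
G(8) = mex{3,3,2,1,0} = 4
G(9) = mex{4,2,3,2,1} = 0
G(10) = mex{0,3,2,3,0} = 1
G(11) = mex{1,4,3,2,1} = 0
G(12) = mex{0,0,4,3,2} = 1
G(13) = mex{1,1,0,4,3} = 2
G(14) = mex{2,0,1,0,2} = 3
G(15) = mex{3,1,0,1,3} = 2
G(16) = mex{2,2,1,0,4} = 3
G(17) = mex{3,3,2,1,0} = 4
G(18) = mex{4,2,3,2,1} = 0
G(19) = mex{0,3,2,3,0} = 1
G(20) = mex{1,4,3,2,1} = 0
G(21) = mex{0,0,4,3,2} = 1
G(22) = mex{1,1,0,4,3} = 2
G(23) = mex{2,0,1,0,2} = 3
G(24) = mex{3,1,0,1,3} = 2
G(25) = mex{2,2,1,0,4} = 3
G(26) = mex{3,3,2,1,0} = 4
G(27) = mex{4,2,3,2,1} = 0
G(28) = mex{0,3,2,3,0} = 1
G(29) = mex{1,4,3,2,1} = 0
G(30) = mex{0,0,4,3,2} = 1
G(31) = mex{1,1,0,4,3} = 2
G(32) = mex{2,0,1,0,2} = 3
G(33) = mex{3,1,0,1,3} = 2
G(34) = mex{2,2,1,0,4} = 3

3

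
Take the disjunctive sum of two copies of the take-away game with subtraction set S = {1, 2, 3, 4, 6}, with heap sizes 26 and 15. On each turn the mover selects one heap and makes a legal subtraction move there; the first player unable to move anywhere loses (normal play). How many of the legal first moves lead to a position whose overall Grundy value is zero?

3

All heaps use S = {1, 2, 3, 4, 6}:
G(0) = 0
G(1) = mex{0} = 1
G(2) = mex{1,0} = 2
G(3) = mex{2,1,0} = 3
G(4) = mex{3,2,1,0} = 4
G(5) = mex{4,3,2,1} = 0
G(6) = mex{0,4,3,2,0} = 1
G(7) = mex{1,0,4,3,1} = 2
G(8) = mex{2,1,0,4,2} = 3
G(9) = mex{3,2,1,0,3} = 4
G(10) = mex{4,3,2,1,4} = 0
G(11) = mex{0,4,3,2,0} = 1
G(12) = mex{1,0,4,3,1} = 2
G(13) = mex{2,1,0,4,2} = 3
G(14) = mex{3,2,1,0,3} = 4
G(15) = mex{4,3,2,1,4} = 0
G(16) = mex{0,4,3,2,0} = 1
G(17) = mex{1,0,4,3,1} = 2
G(18) = mex{2,1,0,4,2} = 3
G(19) = mex{3,2,1,0,3} = 4
G(20) = mex{4,3,2,1,4} = 0
G(21) = mex{0,4,3,2,0} = 1
G(22) = mex{1,0,4,3,1} = 2
G(23) = mex{2,1,0,4,2} = 3
G(24) = mex{3,2,1,0,3} = 4
G(25) = mex{4,3,2,1,4} = 0
G(26) = mex{0,4,3,2,0} = 1
Heap A: G(26) = 1.
Heap B: G(15) = 0.
Combined Grundy value = 1 ⊕ 0 = 1.
A winning move leaves total XOR = 0, i.e. changes one component's Grundy value g to g ⊕ X where X is the current total.
Heap A: need g' = 1⊕1 = 0. Options: 26−1→G=0, 26−2→G=4, 26−3→G=3, 26−4→G=2, 26−6→G=0. Hits: 2.
Heap B: need g' = 0⊕1 = 1. Options: 15−1→G=4, 15−2→G=3, 15−3→G=2, 15−4→G=1, 15−6→G=4. Hits: 1.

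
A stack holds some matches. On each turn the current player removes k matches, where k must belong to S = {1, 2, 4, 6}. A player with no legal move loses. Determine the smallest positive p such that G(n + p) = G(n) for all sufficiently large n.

8

n :  0  1  2  3  4  5  6  7  8  9 10 11 12 13 14 15 16 17
G :  0  1  2  0  1  2  3  4  0  1  2  0  1  2  3  4  0  1
G(n+8) = G(n) holds for n = 0,…,5 (a full window of length max(S) = 6), so the sequence is purely periodic with period 8.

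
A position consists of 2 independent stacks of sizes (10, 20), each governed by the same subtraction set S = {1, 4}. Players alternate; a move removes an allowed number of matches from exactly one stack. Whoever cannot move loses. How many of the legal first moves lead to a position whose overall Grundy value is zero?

0

All stacks use S = {1, 4}:
n :  0  1  2  3  4  5  6  7  8  9 10 11 12 13 14 15 16 17 18 19 20
G :  0  1  0  1  2  0  1  0  1  2  0  1  0  1  2  0  1  0  1  2  0
Stack A: G(10) = 0.
Stack B: G(20) = 0.
Combined Grundy value = 0 ⊕ 0 = 0.
A winning move leaves total XOR = 0, i.e. changes one component's Grundy value g to g ⊕ X where X is the current total.
Stack A: target g' = 0⊕0 = 0, but every legal move changes the Grundy value (mex property), so 0 moves.
Stack B: target g' = 0⊕0 = 0, but every legal move changes the Grundy value (mex property), so 0 moves.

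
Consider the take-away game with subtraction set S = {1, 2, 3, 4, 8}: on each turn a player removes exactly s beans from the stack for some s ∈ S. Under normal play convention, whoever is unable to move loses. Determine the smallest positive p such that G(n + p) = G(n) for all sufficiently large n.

5

n :  0  1  2  3  4  5  6  7  8  9 10 11 12 13 14
G :  0  1  2  3  4  0  1  2  3  4  0  1  2  3  4
G(n+5) = G(n) holds for n = 0,…,7 (a full window of length max(S) = 8), so the sequence is purely periodic with period 5.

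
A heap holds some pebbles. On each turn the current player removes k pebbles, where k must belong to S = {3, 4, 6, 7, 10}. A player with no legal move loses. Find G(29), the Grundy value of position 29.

n :  0  1  2  3  4  5  6  7  8  9 10 11 12 13 14 15 16 17 18 19 20 21 22 23 24 25 26 27 28 29
G :  0  0  0  1  1  1  2  2  2  3  3  3  4  0  0  0  1  1  1  2  2  2  3  3  3  4  0  0  0  1

1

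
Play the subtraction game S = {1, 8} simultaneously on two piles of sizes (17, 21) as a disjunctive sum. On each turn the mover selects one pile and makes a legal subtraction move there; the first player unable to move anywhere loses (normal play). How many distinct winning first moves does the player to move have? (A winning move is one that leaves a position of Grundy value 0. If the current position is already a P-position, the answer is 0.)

1

All piles use S = {1, 8}:
G(0) = 0
G(1) = mex{0} = 1
G(2) = mex{1} = 0
G(3) = mex{0} = 1
G(4) = mex{1} = 0
G(5) = mex{0} = 1
G(6) = mex{1} = 0
G(7) = mex{0} = 1
G(8) = mex{1,0} = 2
G(9) = mex{2,1} = 0
G(10) = mex{0,0} = 1
G(11) = mex{1,1} = 0
G(12) = mex{0,0} = 1
G(13) = mex{1,1} = 0
G(14) = mex{0,0} = 1
G(15) = mex{1,1} = 0
G(16) = mex{0,2} = 1
G(17) = mex{1,0} = 2
G(18) = mex{2,1} = 0
G(19) = mex{0,0} = 1
G(20) = mex{1,1} = 0
G(21) = mex{0,0} = 1
Pile A: G(17) = 2.
Pile B: G(21) = 1.
Combined Grundy value = 2 ⊕ 1 = 3.
A winning move leaves total XOR = 0, i.e. changes one component's Grundy value g to g ⊕ X where X is the current total.
Pile A: need g' = 2⊕3 = 1. Options: 17−1→G=1, 17−8→G=0. Hits: 1.
Pile B: need g' = 1⊕3 = 2. Options: 21−1→G=0, 21−8→G=0. Hits: 0.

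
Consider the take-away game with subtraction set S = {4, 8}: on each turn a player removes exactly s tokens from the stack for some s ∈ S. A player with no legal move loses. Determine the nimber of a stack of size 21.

2

n :  0  1  2  3  4  5  6  7  8  9 10 11 12 13 14 15 16 17 18 19 20 21
G :  0  0  0  0  1  1  1  1  2  2  2  2  0  0  0  0  1  1  1  1  2  2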